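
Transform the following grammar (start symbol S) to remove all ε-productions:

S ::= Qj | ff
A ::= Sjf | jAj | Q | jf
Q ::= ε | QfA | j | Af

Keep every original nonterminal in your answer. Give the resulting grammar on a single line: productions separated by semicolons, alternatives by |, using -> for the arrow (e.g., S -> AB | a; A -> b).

S -> j | Qj | ff; A -> Q | jf | jj | Sjf | jAj; Q -> f | j | Af | Qf | fA | QfA

Nullable set: {A, Q}.
S -> Qj: Q nullable, giving Qj | j.
A -> Q: Q nullable, giving Q.
A -> jAj: A nullable, giving jAj | jj.
Drop Q -> ε.
Q -> Af: A nullable, giving Af | f.
Q -> QfA: Q, A nullable, giving Qf | QfA | f | fA.
Unchanged (no nullable symbols): S -> ff; A -> Sjf; A -> jf; Q -> j.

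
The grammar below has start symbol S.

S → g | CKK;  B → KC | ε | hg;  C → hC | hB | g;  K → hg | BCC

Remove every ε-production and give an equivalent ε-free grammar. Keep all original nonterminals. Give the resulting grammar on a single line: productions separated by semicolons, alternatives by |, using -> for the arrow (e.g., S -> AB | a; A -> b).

S -> g | CKK; B -> KC | hg; C -> g | h | hB | hC; K -> CC | hg | BCC

Nullable set: {B}.
Drop B -> ε.
C -> hB: B nullable, giving h | hB.
K -> BCC: B nullable, giving BCC | CC.
Unchanged (no nullable symbols): S -> CKK; S -> g; B -> KC; B -> hg; C -> g; C -> hC; K -> hg.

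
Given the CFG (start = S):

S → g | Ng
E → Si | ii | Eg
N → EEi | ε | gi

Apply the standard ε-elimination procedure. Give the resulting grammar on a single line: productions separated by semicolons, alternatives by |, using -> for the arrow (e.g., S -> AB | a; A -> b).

Nullable set: {N}.
S -> Ng: N nullable, giving Ng | g.
Drop N -> ε.
Unchanged (no nullable symbols): S -> g; E -> Eg; E -> Si; E -> ii; N -> EEi; N -> gi.

S -> g | Ng; E -> Eg | Si | ii; N -> gi | EEi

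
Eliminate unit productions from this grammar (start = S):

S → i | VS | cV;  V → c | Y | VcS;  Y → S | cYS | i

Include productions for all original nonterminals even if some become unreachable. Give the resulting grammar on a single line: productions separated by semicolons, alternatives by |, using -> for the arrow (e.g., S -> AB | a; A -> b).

Unit productions: V->Y, Y->S.
Unit pairs (A ⇒* B via units): (V,S), (V,Y), (Y,S).
S: inherits non-unit rules of {S} → VS | cV | i.
V: inherits non-unit rules of {S, V, Y} → VS | VcS | c | cV | cYS | i.
Y: inherits non-unit rules of {S, Y} → VS | cV | cYS | i.

S -> i | VS | cV; V -> c | i | VS | cV | VcS | cYS; Y -> i | VS | cV | cYS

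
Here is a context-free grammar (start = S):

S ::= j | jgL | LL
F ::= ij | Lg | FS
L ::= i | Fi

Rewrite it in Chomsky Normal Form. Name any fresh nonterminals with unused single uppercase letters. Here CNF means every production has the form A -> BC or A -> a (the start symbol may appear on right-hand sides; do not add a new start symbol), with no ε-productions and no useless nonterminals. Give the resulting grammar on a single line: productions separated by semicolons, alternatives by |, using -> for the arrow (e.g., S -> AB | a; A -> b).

S -> j | CD | LL; A -> g; B -> i; C -> j; D -> AL; F -> BC | FS | LA; L -> i | FB

No ε-productions.
No unit productions to eliminate.
TERM: introduce A -> g, B -> i, C -> j and substitute in every rule of length ≥2.
BIN: S -> CAL becomes S -> CD, D -> AL.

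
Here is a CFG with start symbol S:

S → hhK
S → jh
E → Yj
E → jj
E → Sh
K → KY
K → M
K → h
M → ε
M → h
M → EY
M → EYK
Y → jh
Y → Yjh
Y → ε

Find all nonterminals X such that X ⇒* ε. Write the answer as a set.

{K, M, Y}

Directly nullable (have an ε-rule): {M, Y}.
K is nullable via K -> M (every symbol on the right is already known nullable).
Not nullable: E, S — each has a terminal in every rule's right-hand side or depends on a non-nullable symbol.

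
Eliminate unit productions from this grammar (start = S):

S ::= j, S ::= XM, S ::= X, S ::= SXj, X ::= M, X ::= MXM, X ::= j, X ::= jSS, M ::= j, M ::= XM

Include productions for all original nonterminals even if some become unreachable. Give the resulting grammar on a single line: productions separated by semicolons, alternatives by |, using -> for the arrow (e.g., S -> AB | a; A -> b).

S -> j | XM | MXM | SXj | jSS; M -> j | XM; X -> j | XM | MXM | jSS

Unit productions: S->X, X->M.
Unit pairs (A ⇒* B via units): (S,M), (S,X), (X,M).
S: inherits non-unit rules of {M, S, X} → MXM | SXj | XM | j | jSS.
M: inherits non-unit rules of {M} → XM | j.
X: inherits non-unit rules of {M, X} → MXM | XM | j | jSS.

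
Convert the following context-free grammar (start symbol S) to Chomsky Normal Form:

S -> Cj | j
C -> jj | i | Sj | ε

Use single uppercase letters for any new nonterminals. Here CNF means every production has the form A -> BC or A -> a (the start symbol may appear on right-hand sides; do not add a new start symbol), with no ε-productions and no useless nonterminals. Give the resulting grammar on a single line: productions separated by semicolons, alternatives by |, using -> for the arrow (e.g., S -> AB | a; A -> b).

S -> j | CA; A -> j; C -> i | AA | SA

Nullable: {C}; after ε-elimination: S -> j | Cj; C -> i | Sj | jj.
No unit productions to eliminate.
TERM: introduce A -> j and substitute in every rule of length ≥2.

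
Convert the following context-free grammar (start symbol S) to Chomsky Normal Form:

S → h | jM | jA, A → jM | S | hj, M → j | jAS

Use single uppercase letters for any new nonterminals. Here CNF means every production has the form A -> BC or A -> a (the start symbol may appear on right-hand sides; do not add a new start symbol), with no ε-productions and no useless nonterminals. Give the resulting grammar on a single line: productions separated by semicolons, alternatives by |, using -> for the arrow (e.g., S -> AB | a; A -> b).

No ε-productions.
After unit-elimination: S -> h | jA | jM; A -> h | hj | jA | jM; M -> j | jAS.
TERM: introduce B -> h, C -> j and substitute in every rule of length ≥2.
BIN: M -> CAS becomes M -> CD, D -> AS.

S -> h | CA | CM; A -> h | BC | CA | CM; B -> h; C -> j; D -> AS; M -> j | CD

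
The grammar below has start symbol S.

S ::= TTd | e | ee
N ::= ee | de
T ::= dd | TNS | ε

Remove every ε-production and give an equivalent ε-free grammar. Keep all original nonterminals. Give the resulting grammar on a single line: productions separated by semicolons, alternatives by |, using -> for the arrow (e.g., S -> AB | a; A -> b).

S -> d | e | Td | ee | TTd; N -> de | ee; T -> NS | dd | TNS

Nullable set: {T}.
S -> TTd: T, T nullable, giving TTd | Td | d.
Drop T -> ε.
T -> TNS: T nullable, giving NS | TNS.
Unchanged (no nullable symbols): S -> e; S -> ee; N -> de; N -> ee; T -> dd.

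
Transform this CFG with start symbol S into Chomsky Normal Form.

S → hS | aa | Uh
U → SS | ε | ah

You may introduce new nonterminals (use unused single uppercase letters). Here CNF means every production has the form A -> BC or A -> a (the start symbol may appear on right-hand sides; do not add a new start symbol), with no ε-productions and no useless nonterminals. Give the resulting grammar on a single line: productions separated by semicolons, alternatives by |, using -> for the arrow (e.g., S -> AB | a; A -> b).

Nullable: {U}; after ε-elimination: S -> h | Uh | aa | hS; U -> SS | ah.
No unit productions to eliminate.
TERM: introduce B -> a, A -> h and substitute in every rule of length ≥2.

S -> h | AS | BB | UA; A -> h; B -> a; U -> BA | SS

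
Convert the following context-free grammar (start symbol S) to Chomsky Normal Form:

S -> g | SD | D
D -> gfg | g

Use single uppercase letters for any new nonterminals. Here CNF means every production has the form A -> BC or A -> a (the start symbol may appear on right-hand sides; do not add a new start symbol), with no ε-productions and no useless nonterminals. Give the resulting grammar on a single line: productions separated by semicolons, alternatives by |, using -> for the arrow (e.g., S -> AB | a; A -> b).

No ε-productions.
After unit-elimination: S -> g | SD | gfg; D -> g | gfg.
TERM: introduce B -> f, A -> g and substitute in every rule of length ≥2.
BIN: D -> ABA becomes D -> AC, C -> BA; S -> ABA becomes S -> AE, E -> BA.

S -> g | AE | SD; A -> g; B -> f; C -> BA; D -> g | AC; E -> BA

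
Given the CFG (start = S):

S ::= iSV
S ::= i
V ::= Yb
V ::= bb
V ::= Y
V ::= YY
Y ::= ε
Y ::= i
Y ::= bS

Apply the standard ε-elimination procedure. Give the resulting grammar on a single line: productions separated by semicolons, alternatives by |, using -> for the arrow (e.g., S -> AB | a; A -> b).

Nullable set: {V, Y}.
S -> iSV: V nullable, giving iS | iSV.
V -> Y: Y nullable, giving Y.
V -> YY: Y, Y nullable, giving Y | YY.
V -> Yb: Y nullable, giving Yb | b.
Drop Y -> ε.
Unchanged (no nullable symbols): S -> i; V -> bb; Y -> bS; Y -> i.

S -> i | iS | iSV; V -> Y | b | YY | Yb | bb; Y -> i | bS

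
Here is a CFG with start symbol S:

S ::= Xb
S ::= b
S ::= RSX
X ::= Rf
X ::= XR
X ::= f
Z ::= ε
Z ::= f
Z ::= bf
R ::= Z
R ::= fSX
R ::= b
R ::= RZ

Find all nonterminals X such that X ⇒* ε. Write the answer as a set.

{R, Z}

Directly nullable (have an ε-rule): {Z}.
R is nullable via R -> Z (every symbol on the right is already known nullable).
Not nullable: S, X — each has a terminal in every rule's right-hand side or depends on a non-nullable symbol.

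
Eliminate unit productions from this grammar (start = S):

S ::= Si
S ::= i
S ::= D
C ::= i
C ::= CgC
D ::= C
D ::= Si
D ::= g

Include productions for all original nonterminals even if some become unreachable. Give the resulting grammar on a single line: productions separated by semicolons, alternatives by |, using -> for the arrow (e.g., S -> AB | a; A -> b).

S -> g | i | Si | CgC; C -> i | CgC; D -> g | i | Si | CgC

Unit productions: D->C, S->D.
Unit pairs (A ⇒* B via units): (D,C), (S,C), (S,D).
S: inherits non-unit rules of {C, D, S} → CgC | Si | g | i.
C: inherits non-unit rules of {C} → CgC | i.
D: inherits non-unit rules of {C, D} → CgC | Si | g | i.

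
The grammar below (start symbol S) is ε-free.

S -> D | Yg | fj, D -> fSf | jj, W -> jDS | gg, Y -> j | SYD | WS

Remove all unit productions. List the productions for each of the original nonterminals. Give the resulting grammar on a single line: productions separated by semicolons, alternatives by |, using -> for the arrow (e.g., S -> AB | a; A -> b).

Unit productions: S->D.
Unit pairs (A ⇒* B via units): (S,D).
S: inherits non-unit rules of {D, S} → Yg | fSf | fj | jj.
D: inherits non-unit rules of {D} → fSf | jj.
W: inherits non-unit rules of {W} → gg | jDS.
Y: inherits non-unit rules of {Y} → SYD | WS | j.

S -> Yg | fj | jj | fSf; D -> jj | fSf; W -> gg | jDS; Y -> j | WS | SYD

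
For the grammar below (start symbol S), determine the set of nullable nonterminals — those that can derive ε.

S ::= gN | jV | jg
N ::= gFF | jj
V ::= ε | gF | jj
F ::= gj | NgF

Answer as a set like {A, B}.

Directly nullable (have an ε-rule): {V}.
Not nullable: F, N, S — each has a terminal in every rule's right-hand side or depends on a non-nullable symbol.

{V}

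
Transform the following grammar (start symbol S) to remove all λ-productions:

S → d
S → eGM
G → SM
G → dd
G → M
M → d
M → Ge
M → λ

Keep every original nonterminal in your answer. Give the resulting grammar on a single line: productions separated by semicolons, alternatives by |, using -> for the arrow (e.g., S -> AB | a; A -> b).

S -> d | e | eG | eM | eGM; G -> M | S | SM | dd; M -> d | e | Ge

Nullable set: {G, M}.
S -> eGM: G, M nullable, giving e | eG | eGM | eM.
G -> M: M nullable, giving M.
G -> SM: M nullable, giving S | SM.
Drop M -> λ.
M -> Ge: G nullable, giving Ge | e.
Unchanged (no nullable symbols): S -> d; G -> dd; M -> d.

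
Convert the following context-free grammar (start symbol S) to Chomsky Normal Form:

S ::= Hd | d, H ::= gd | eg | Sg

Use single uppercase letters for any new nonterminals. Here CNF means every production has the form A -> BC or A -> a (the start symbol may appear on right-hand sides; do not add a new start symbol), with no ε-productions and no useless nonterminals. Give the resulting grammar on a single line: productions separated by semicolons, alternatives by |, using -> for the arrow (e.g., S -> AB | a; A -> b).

S -> d | HC; A -> g; B -> e; C -> d; H -> AC | BA | SA

No ε-productions.
No unit productions to eliminate.
TERM: introduce C -> d, B -> e, A -> g and substitute in every rule of length ≥2.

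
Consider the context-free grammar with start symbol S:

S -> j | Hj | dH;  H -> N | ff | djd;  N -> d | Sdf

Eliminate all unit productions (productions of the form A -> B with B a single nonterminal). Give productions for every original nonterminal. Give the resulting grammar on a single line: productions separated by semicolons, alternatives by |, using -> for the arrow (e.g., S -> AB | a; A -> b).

Unit productions: H->N.
Unit pairs (A ⇒* B via units): (H,N).
S: inherits non-unit rules of {S} → Hj | dH | j.
H: inherits non-unit rules of {H, N} → Sdf | d | djd | ff.
N: inherits non-unit rules of {N} → Sdf | d.

S -> j | Hj | dH; H -> d | ff | Sdf | djd; N -> d | Sdf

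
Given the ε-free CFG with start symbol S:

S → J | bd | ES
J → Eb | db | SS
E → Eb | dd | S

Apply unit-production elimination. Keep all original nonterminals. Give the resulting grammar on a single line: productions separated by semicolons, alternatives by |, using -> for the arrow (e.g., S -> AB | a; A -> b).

S -> ES | Eb | SS | bd | db; E -> ES | Eb | SS | bd | db | dd; J -> Eb | SS | db

Unit productions: E->S, S->J.
Unit pairs (A ⇒* B via units): (E,J), (E,S), (S,J).
S: inherits non-unit rules of {J, S} → ES | Eb | SS | bd | db.
E: inherits non-unit rules of {E, J, S} → ES | Eb | SS | bd | db | dd.
J: inherits non-unit rules of {J} → Eb | SS | db.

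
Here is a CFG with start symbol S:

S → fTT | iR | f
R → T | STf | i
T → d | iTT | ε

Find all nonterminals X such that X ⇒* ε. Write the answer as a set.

Directly nullable (have an ε-rule): {T}.
R is nullable via R -> T (every symbol on the right is already known nullable).
Not nullable: S — each has a terminal in every rule's right-hand side or depends on a non-nullable symbol.

{R, T}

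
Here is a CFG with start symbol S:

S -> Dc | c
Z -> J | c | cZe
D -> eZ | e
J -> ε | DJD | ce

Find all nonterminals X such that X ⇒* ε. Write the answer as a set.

{J, Z}

Directly nullable (have an ε-rule): {J}.
Z is nullable via Z -> J (every symbol on the right is already known nullable).
Not nullable: D, S — each has a terminal in every rule's right-hand side or depends on a non-nullable symbol.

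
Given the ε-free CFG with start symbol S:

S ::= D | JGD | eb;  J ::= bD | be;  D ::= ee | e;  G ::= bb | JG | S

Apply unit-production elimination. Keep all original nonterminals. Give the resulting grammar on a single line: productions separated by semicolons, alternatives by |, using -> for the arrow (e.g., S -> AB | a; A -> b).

S -> e | eb | ee | JGD; D -> e | ee; G -> e | JG | bb | eb | ee | JGD; J -> bD | be

Unit productions: G->S, S->D.
Unit pairs (A ⇒* B via units): (G,D), (G,S), (S,D).
S: inherits non-unit rules of {D, S} → JGD | e | eb | ee.
D: inherits non-unit rules of {D} → e | ee.
G: inherits non-unit rules of {D, G, S} → JG | JGD | bb | e | eb | ee.
J: inherits non-unit rules of {J} → bD | be.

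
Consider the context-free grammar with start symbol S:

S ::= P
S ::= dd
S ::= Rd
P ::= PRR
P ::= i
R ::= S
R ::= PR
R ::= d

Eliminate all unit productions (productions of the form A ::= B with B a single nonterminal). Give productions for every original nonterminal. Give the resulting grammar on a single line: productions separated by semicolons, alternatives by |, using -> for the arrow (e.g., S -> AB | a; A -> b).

S -> i | Rd | dd | PRR; P -> i | PRR; R -> d | i | PR | Rd | dd | PRR

Unit productions: R->S, S->P.
Unit pairs (A ⇒* B via units): (R,P), (R,S), (S,P).
S: inherits non-unit rules of {P, S} → PRR | Rd | dd | i.
P: inherits non-unit rules of {P} → PRR | i.
R: inherits non-unit rules of {P, R, S} → PR | PRR | Rd | d | dd | i.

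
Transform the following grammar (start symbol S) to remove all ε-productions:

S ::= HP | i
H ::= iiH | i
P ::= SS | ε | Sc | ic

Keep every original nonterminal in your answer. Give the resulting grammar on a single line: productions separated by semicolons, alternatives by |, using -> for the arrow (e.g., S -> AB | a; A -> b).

S -> H | i | HP; H -> i | iiH; P -> SS | Sc | ic

Nullable set: {P}.
S -> HP: P nullable, giving H | HP.
Drop P -> ε.
Unchanged (no nullable symbols): S -> i; H -> i; H -> iiH; P -> SS; P -> Sc; P -> ic.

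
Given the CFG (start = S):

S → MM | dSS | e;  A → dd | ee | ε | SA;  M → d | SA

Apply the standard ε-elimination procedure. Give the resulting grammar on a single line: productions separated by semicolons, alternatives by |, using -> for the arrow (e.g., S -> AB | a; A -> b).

Nullable set: {A}.
Drop A -> ε.
A -> SA: A nullable, giving S | SA.
M -> SA: A nullable, giving S | SA.
Unchanged (no nullable symbols): S -> MM; S -> dSS; S -> e; A -> dd; A -> ee; M -> d.

S -> e | MM | dSS; A -> S | SA | dd | ee; M -> S | d | SA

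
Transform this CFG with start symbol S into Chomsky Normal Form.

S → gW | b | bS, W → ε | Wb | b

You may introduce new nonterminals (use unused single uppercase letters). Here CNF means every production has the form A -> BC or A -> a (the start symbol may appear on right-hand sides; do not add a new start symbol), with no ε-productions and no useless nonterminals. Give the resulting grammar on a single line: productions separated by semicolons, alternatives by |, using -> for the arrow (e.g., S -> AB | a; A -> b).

S -> b | g | AS | BW; A -> b; B -> g; W -> b | WA

Nullable: {W}; after ε-elimination: S -> b | g | bS | gW; W -> b | Wb.
No unit productions to eliminate.
TERM: introduce A -> b, B -> g and substitute in every rule of length ≥2.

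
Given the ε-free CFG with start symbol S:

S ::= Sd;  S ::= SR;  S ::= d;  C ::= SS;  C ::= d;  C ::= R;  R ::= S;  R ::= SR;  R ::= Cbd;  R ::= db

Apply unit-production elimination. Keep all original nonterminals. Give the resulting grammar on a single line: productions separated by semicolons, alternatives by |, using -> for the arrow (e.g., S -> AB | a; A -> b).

Unit productions: C->R, R->S.
Unit pairs (A ⇒* B via units): (C,R), (C,S), (R,S).
S: inherits non-unit rules of {S} → SR | Sd | d.
C: inherits non-unit rules of {C, R, S} → Cbd | SR | SS | Sd | d | db.
R: inherits non-unit rules of {R, S} → Cbd | SR | Sd | d | db.

S -> d | SR | Sd; C -> d | SR | SS | Sd | db | Cbd; R -> d | SR | Sd | db | Cbd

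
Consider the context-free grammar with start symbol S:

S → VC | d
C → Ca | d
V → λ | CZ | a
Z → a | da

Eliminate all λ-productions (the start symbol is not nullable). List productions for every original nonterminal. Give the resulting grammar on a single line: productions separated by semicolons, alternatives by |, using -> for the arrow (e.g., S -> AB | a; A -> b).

Nullable set: {V}.
S -> VC: V nullable, giving C | VC.
Drop V -> λ.
Unchanged (no nullable symbols): S -> d; C -> Ca; C -> d; V -> CZ; V -> a; Z -> a; Z -> da.

S -> C | d | VC; C -> d | Ca; V -> a | CZ; Z -> a | da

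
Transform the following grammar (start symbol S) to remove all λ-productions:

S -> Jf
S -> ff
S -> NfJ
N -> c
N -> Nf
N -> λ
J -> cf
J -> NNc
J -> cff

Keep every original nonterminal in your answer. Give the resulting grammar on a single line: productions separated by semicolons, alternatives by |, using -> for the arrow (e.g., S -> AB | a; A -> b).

S -> Jf | fJ | ff | NfJ; J -> c | Nc | cf | NNc | cff; N -> c | f | Nf

Nullable set: {N}.
S -> NfJ: N nullable, giving NfJ | fJ.
J -> NNc: N, N nullable, giving NNc | Nc | c.
Drop N -> λ.
N -> Nf: N nullable, giving Nf | f.
Unchanged (no nullable symbols): S -> Jf; S -> ff; J -> cf; J -> cff; N -> c.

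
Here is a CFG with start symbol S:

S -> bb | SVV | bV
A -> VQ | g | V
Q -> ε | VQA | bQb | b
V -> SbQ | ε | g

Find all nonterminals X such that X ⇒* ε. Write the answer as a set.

Directly nullable (have an ε-rule): {Q, V}.
A is nullable via A -> V (every symbol on the right is already known nullable).
Not nullable: S — each has a terminal in every rule's right-hand side or depends on a non-nullable symbol.

{A, Q, V}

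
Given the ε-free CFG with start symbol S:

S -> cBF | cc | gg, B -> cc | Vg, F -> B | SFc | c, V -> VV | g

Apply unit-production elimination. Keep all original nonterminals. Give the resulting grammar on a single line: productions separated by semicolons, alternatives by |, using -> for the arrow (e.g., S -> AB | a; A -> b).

S -> cc | gg | cBF; B -> Vg | cc; F -> c | Vg | cc | SFc; V -> g | VV

Unit productions: F->B.
Unit pairs (A ⇒* B via units): (F,B).
S: inherits non-unit rules of {S} → cBF | cc | gg.
B: inherits non-unit rules of {B} → Vg | cc.
F: inherits non-unit rules of {B, F} → SFc | Vg | c | cc.
V: inherits non-unit rules of {V} → VV | g.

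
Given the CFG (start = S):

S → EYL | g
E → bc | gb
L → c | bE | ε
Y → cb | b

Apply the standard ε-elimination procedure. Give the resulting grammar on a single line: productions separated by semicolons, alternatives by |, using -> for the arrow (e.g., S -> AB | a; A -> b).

S -> g | EY | EYL; E -> bc | gb; L -> c | bE; Y -> b | cb

Nullable set: {L}.
S -> EYL: L nullable, giving EY | EYL.
Drop L -> ε.
Unchanged (no nullable symbols): S -> g; E -> bc; E -> gb; L -> bE; L -> c; Y -> b; Y -> cb.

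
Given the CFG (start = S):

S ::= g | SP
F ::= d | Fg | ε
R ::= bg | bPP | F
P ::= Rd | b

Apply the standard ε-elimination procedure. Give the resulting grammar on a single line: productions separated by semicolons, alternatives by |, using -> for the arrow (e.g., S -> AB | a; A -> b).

S -> g | SP; F -> d | g | Fg; P -> b | d | Rd; R -> F | bg | bPP

Nullable set: {F, R}.
Drop F -> ε.
F -> Fg: F nullable, giving Fg | g.
P -> Rd: R nullable, giving Rd | d.
R -> F: F nullable, giving F.
Unchanged (no nullable symbols): S -> SP; S -> g; F -> d; P -> b; R -> bPP; R -> bg.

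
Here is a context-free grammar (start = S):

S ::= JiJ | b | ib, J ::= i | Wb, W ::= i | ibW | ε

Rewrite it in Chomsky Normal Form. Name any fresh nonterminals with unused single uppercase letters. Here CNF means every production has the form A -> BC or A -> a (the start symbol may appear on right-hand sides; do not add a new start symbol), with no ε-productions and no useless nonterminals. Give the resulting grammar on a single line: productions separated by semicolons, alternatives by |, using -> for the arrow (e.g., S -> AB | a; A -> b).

S -> b | BA | JC; A -> b; B -> i; C -> BJ; D -> AW; J -> b | i | WA; W -> i | BA | BD

Nullable: {W}; after ε-elimination: S -> b | ib | JiJ; J -> b | i | Wb; W -> i | ib | ibW.
No unit productions to eliminate.
TERM: introduce A -> b, B -> i and substitute in every rule of length ≥2.
BIN: S -> JBJ becomes S -> JC, C -> BJ; W -> BAW becomes W -> BD, D -> AW.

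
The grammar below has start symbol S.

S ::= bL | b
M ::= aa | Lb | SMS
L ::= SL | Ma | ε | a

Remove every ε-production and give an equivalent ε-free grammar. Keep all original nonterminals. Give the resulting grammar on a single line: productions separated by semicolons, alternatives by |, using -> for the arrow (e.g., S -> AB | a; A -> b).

Nullable set: {L}.
S -> bL: L nullable, giving b | bL.
Drop L -> ε.
L -> SL: L nullable, giving S | SL.
M -> Lb: L nullable, giving Lb | b.
Unchanged (no nullable symbols): S -> b; L -> Ma; L -> a; M -> SMS; M -> aa.

S -> b | bL; L -> S | a | Ma | SL; M -> b | Lb | aa | SMS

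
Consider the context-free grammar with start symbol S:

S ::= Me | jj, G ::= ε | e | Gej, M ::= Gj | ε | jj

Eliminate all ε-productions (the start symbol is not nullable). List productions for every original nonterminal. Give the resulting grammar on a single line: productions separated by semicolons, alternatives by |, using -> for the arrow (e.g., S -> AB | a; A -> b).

S -> e | Me | jj; G -> e | ej | Gej; M -> j | Gj | jj

Nullable set: {G, M}.
S -> Me: M nullable, giving Me | e.
Drop G -> ε.
G -> Gej: G nullable, giving Gej | ej.
Drop M -> ε.
M -> Gj: G nullable, giving Gj | j.
Unchanged (no nullable symbols): S -> jj; G -> e; M -> jj.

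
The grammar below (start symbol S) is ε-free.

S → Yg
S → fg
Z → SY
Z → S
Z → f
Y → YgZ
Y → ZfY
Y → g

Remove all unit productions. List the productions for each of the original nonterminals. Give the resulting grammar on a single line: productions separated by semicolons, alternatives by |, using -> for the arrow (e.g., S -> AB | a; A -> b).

S -> Yg | fg; Y -> g | YgZ | ZfY; Z -> f | SY | Yg | fg

Unit productions: Z->S.
Unit pairs (A ⇒* B via units): (Z,S).
S: inherits non-unit rules of {S} → Yg | fg.
Y: inherits non-unit rules of {Y} → YgZ | ZfY | g.
Z: inherits non-unit rules of {S, Z} → SY | Yg | f | fg.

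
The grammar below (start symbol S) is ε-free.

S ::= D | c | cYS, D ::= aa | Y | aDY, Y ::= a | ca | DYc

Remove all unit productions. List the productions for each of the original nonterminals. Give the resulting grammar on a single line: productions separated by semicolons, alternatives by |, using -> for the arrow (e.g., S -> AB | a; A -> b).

S -> a | c | aa | ca | DYc | aDY | cYS; D -> a | aa | ca | DYc | aDY; Y -> a | ca | DYc

Unit productions: D->Y, S->D.
Unit pairs (A ⇒* B via units): (D,Y), (S,D), (S,Y).
S: inherits non-unit rules of {D, S, Y} → DYc | a | aDY | aa | c | cYS | ca.
D: inherits non-unit rules of {D, Y} → DYc | a | aDY | aa | ca.
Y: inherits non-unit rules of {Y} → DYc | a | ca.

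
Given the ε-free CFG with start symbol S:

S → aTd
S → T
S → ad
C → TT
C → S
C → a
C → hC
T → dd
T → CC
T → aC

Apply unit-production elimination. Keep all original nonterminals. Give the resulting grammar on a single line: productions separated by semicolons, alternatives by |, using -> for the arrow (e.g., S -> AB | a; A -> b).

Unit productions: C->S, S->T.
Unit pairs (A ⇒* B via units): (C,S), (C,T), (S,T).
S: inherits non-unit rules of {S, T} → CC | aC | aTd | ad | dd.
C: inherits non-unit rules of {C, S, T} → CC | TT | a | aC | aTd | ad | dd | hC.
T: inherits non-unit rules of {T} → CC | aC | dd.

S -> CC | aC | ad | dd | aTd; C -> a | CC | TT | aC | ad | dd | hC | aTd; T -> CC | aC | dd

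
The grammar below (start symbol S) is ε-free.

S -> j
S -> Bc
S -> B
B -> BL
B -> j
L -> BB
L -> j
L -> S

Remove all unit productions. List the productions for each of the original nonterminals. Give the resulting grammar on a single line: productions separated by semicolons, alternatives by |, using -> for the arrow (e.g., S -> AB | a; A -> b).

Unit productions: L->S, S->B.
Unit pairs (A ⇒* B via units): (L,B), (L,S), (S,B).
S: inherits non-unit rules of {B, S} → BL | Bc | j.
B: inherits non-unit rules of {B} → BL | j.
L: inherits non-unit rules of {B, L, S} → BB | BL | Bc | j.

S -> j | BL | Bc; B -> j | BL; L -> j | BB | BL | Bc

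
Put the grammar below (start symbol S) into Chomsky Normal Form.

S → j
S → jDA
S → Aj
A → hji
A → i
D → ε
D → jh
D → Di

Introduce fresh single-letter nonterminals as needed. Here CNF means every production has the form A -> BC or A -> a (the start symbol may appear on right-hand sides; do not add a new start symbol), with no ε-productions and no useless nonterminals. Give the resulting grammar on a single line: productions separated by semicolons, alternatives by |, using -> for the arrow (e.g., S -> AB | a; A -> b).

Nullable: {D}; after ε-elimination: S -> j | Aj | jA | jDA; A -> i | hji; D -> i | Di | jh.
No unit productions to eliminate.
TERM: introduce B -> h, E -> i, C -> j and substitute in every rule of length ≥2.
BIN: A -> BCE becomes A -> BF, F -> CE; S -> CDA becomes S -> CG, G -> DA.

S -> j | AC | CA | CG; A -> i | BF; B -> h; C -> j; D -> i | CB | DE; E -> i; F -> CE; G -> DA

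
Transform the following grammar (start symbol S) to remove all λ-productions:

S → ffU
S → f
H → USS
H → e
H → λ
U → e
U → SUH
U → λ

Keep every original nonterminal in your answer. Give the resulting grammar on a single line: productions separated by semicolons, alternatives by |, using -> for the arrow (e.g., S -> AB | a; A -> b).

Nullable set: {H, U}.
S -> ffU: U nullable, giving ff | ffU.
Drop H -> λ.
H -> USS: U nullable, giving SS | USS.
Drop U -> λ.
U -> SUH: U, H nullable, giving S | SH | SU | SUH.
Unchanged (no nullable symbols): S -> f; H -> e; U -> e.

S -> f | ff | ffU; H -> e | SS | USS; U -> S | e | SH | SU | SUH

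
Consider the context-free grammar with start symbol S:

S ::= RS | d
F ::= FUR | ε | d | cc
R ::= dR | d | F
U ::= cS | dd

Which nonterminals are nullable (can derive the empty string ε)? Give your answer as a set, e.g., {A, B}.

{F, R}

Directly nullable (have an ε-rule): {F}.
R is nullable via R -> F (every symbol on the right is already known nullable).
Not nullable: S, U — each has a terminal in every rule's right-hand side or depends on a non-nullable symbol.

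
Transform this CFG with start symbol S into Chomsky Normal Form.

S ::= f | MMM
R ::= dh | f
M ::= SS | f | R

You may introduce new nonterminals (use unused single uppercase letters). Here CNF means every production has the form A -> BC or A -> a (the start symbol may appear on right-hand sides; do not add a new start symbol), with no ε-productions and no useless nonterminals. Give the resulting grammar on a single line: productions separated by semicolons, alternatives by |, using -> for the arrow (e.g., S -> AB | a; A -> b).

No ε-productions.
After unit-elimination: S -> f | MMM; M -> f | SS | dh; R -> f | dh.
TERM: introduce A -> d, B -> h and substitute in every rule of length ≥2.
BIN: S -> MMM becomes S -> MC, C -> MM.
Drop unreachable/unproductive: R.

S -> f | MC; A -> d; B -> h; C -> MM; M -> f | AB | SS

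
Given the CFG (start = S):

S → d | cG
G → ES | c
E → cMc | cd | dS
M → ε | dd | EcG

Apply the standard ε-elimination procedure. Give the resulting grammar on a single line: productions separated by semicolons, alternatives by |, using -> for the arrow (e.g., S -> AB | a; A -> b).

S -> d | cG; E -> cc | cd | dS | cMc; G -> c | ES; M -> dd | EcG

Nullable set: {M}.
E -> cMc: M nullable, giving cMc | cc.
Drop M -> ε.
Unchanged (no nullable symbols): S -> cG; S -> d; E -> cd; E -> dS; G -> ES; G -> c; M -> EcG; M -> dd.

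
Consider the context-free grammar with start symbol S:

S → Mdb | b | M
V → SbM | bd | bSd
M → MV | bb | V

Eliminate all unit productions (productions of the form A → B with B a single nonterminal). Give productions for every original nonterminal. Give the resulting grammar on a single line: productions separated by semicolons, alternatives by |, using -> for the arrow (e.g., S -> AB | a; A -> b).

S -> b | MV | bb | bd | Mdb | SbM | bSd; M -> MV | bb | bd | SbM | bSd; V -> bd | SbM | bSd

Unit productions: M->V, S->M.
Unit pairs (A ⇒* B via units): (M,V), (S,M), (S,V).
S: inherits non-unit rules of {M, S, V} → MV | Mdb | SbM | b | bSd | bb | bd.
M: inherits non-unit rules of {M, V} → MV | SbM | bSd | bb | bd.
V: inherits non-unit rules of {V} → SbM | bSd | bd.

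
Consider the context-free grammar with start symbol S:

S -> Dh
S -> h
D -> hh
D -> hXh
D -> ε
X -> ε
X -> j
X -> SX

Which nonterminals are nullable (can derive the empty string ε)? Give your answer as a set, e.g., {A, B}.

{D, X}

Directly nullable (have an ε-rule): {D, X}.
Not nullable: S — each has a terminal in every rule's right-hand side or depends on a non-nullable symbol.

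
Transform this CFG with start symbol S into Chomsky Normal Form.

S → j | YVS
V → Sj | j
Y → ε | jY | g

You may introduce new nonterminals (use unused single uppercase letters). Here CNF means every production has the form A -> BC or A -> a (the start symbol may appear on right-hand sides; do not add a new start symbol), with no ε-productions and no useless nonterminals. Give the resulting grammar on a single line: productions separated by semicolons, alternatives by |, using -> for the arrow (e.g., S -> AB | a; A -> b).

S -> j | VS | YB; A -> j; B -> VS; V -> j | SA; Y -> g | j | AY

Nullable: {Y}; after ε-elimination: S -> j | VS | YVS; V -> j | Sj; Y -> g | j | jY.
No unit productions to eliminate.
TERM: introduce A -> j and substitute in every rule of length ≥2.
BIN: S -> YVS becomes S -> YB, B -> VS.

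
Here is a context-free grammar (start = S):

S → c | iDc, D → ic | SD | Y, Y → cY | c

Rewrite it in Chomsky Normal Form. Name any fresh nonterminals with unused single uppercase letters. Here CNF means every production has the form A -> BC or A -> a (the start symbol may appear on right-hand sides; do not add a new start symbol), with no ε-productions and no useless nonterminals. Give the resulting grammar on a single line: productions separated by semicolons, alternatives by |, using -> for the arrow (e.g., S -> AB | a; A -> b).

S -> c | BC; A -> c; B -> i; C -> DA; D -> c | AY | BA | SD; Y -> c | AY

No ε-productions.
After unit-elimination: S -> c | iDc; D -> c | SD | cY | ic; Y -> c | cY.
TERM: introduce A -> c, B -> i and substitute in every rule of length ≥2.
BIN: S -> BDA becomes S -> BC, C -> DA.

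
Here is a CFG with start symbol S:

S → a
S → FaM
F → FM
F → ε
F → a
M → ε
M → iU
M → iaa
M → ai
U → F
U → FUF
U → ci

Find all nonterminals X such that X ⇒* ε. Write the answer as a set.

Directly nullable (have an ε-rule): {F, M}.
U is nullable via U -> F (every symbol on the right is already known nullable).
Not nullable: S — each has a terminal in every rule's right-hand side or depends on a non-nullable symbol.

{F, M, U}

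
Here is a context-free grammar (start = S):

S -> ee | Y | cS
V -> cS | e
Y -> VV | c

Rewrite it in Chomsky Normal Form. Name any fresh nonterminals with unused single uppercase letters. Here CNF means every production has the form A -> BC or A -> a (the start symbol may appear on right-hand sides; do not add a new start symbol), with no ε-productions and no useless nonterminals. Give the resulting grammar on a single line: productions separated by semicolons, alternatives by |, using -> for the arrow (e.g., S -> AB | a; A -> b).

S -> c | AS | BB | VV; A -> c; B -> e; V -> e | AS

No ε-productions.
After unit-elimination: S -> c | VV | cS | ee; V -> e | cS; Y -> c | VV.
TERM: introduce A -> c, B -> e and substitute in every rule of length ≥2.
Drop unreachable/unproductive: Y.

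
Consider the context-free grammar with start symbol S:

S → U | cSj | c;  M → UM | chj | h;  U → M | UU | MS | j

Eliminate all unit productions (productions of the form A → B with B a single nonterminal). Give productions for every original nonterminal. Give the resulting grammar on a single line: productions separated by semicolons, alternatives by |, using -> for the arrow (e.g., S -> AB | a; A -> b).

S -> c | h | j | MS | UM | UU | cSj | chj; M -> h | UM | chj; U -> h | j | MS | UM | UU | chj

Unit productions: S->U, U->M.
Unit pairs (A ⇒* B via units): (S,M), (S,U), (U,M).
S: inherits non-unit rules of {M, S, U} → MS | UM | UU | c | cSj | chj | h | j.
M: inherits non-unit rules of {M} → UM | chj | h.
U: inherits non-unit rules of {M, U} → MS | UM | UU | chj | h | j.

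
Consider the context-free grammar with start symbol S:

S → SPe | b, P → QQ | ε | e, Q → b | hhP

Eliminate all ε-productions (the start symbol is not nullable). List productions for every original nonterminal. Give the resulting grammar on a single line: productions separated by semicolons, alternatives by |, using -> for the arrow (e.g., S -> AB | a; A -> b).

Nullable set: {P}.
S -> SPe: P nullable, giving SPe | Se.
Drop P -> ε.
Q -> hhP: P nullable, giving hh | hhP.
Unchanged (no nullable symbols): S -> b; P -> QQ; P -> e; Q -> b.

S -> b | Se | SPe; P -> e | QQ; Q -> b | hh | hhP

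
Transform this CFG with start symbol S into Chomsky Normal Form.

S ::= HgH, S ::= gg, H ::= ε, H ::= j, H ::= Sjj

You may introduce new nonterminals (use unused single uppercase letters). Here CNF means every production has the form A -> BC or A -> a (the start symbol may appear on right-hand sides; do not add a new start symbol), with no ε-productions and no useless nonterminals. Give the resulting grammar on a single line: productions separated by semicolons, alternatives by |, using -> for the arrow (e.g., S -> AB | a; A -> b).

Nullable: {H}; after ε-elimination: S -> g | Hg | gH | gg | HgH; H -> j | Sjj.
No unit productions to eliminate.
TERM: introduce B -> g, A -> j and substitute in every rule of length ≥2.
BIN: H -> SAA becomes H -> SC, C -> AA; S -> HBH becomes S -> HD, D -> BH.

S -> g | BB | BH | HB | HD; A -> j; B -> g; C -> AA; D -> BH; H -> j | SC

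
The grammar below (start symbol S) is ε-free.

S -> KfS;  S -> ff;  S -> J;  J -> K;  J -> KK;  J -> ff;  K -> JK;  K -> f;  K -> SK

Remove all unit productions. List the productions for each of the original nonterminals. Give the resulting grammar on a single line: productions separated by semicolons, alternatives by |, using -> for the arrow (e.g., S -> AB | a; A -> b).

Unit productions: J->K, S->J.
Unit pairs (A ⇒* B via units): (J,K), (S,J), (S,K).
S: inherits non-unit rules of {J, K, S} → JK | KK | KfS | SK | f | ff.
J: inherits non-unit rules of {J, K} → JK | KK | SK | f | ff.
K: inherits non-unit rules of {K} → JK | SK | f.

S -> f | JK | KK | SK | ff | KfS; J -> f | JK | KK | SK | ff; K -> f | JK | SK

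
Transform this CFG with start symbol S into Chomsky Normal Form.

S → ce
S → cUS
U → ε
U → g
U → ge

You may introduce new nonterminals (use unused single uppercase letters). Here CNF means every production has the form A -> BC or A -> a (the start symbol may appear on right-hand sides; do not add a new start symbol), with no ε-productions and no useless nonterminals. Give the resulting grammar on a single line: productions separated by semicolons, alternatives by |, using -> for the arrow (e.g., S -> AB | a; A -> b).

Nullable: {U}; after ε-elimination: S -> cS | ce | cUS; U -> g | ge.
No unit productions to eliminate.
TERM: introduce A -> c, B -> e, C -> g and substitute in every rule of length ≥2.
BIN: S -> AUS becomes S -> AD, D -> US.

S -> AB | AD | AS; A -> c; B -> e; C -> g; D -> US; U -> g | CB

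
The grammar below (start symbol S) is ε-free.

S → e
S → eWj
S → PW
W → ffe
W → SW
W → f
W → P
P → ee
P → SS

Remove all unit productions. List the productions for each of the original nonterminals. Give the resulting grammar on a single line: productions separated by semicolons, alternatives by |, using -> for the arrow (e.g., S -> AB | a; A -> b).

Unit productions: W->P.
Unit pairs (A ⇒* B via units): (W,P).
S: inherits non-unit rules of {S} → PW | e | eWj.
P: inherits non-unit rules of {P} → SS | ee.
W: inherits non-unit rules of {P, W} → SS | SW | ee | f | ffe.

S -> e | PW | eWj; P -> SS | ee; W -> f | SS | SW | ee | ffe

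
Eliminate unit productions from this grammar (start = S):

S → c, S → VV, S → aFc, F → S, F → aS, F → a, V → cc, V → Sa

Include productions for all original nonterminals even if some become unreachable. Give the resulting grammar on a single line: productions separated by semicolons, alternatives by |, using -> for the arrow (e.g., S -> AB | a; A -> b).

S -> c | VV | aFc; F -> a | c | VV | aS | aFc; V -> Sa | cc

Unit productions: F->S.
Unit pairs (A ⇒* B via units): (F,S).
S: inherits non-unit rules of {S} → VV | aFc | c.
F: inherits non-unit rules of {F, S} → VV | a | aFc | aS | c.
V: inherits non-unit rules of {V} → Sa | cc.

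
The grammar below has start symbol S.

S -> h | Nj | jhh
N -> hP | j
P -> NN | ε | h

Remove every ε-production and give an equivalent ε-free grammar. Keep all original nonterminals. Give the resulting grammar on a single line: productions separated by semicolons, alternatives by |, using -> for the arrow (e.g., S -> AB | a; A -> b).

Nullable set: {P}.
N -> hP: P nullable, giving h | hP.
Drop P -> ε.
Unchanged (no nullable symbols): S -> Nj; S -> h; S -> jhh; N -> j; P -> NN; P -> h.

S -> h | Nj | jhh; N -> h | j | hP; P -> h | NN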